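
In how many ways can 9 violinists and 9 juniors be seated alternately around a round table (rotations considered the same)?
Fix one of the violinists: (9-1)! ways for the remaining violinists, × 9! ways for the juniors = 40320 × 362880 = 14631321600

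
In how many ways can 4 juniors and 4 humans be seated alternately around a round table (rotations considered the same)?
Fix one of the juniors: (4-1)! ways for the remaining juniors, × 4! ways for the humans = 6 × 24 = 144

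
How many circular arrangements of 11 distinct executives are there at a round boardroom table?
Circular: fix one position, arrange the rest. (11-1)! = 3628800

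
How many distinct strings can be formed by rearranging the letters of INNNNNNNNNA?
11! / (1! × 1! × 9!) = 110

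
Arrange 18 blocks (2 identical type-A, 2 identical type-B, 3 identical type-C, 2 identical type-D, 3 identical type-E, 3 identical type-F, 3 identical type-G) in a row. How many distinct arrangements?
18! / (2! × 2! × 3! × 2! × 3! × 3! × 3!) = 617512896000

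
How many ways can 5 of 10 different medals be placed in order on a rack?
P(10,5) = 10!/(10-5)! = 30240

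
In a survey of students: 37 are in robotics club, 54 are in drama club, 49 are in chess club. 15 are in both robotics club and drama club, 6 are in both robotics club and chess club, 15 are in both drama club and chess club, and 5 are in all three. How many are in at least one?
|A∪B∪C| = 37+54+49-15-6-15+5 = 109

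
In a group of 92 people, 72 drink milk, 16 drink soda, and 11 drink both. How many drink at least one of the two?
|A∪B| = |A| + |B| - |A∩B| = 72 + 16 - 11 = 77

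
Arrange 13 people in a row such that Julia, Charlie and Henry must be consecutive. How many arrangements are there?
Treat the 3 as one block: (13-3+1)! × 3! = 39916800 × 6 = 239500800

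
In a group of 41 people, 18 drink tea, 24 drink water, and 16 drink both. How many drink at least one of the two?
|A∪B| = |A| + |B| - |A∩B| = 18 + 24 - 16 = 26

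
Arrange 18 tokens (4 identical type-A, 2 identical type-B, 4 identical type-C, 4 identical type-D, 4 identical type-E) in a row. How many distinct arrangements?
18! / (4! × 2! × 4! × 4! × 4!) = 9648639000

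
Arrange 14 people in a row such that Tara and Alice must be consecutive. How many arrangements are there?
Treat the 2 as one block: (14-2+1)! × 2! = 6227020800 × 2 = 12454041600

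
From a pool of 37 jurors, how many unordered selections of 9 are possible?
C(37,9) = 37!/(9!×28!) = 124403620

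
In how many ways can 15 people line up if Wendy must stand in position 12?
Fix one position: (15-1)! = 87178291200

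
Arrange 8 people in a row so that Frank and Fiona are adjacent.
Treat as block: (8-1)! × 2! = 5040 × 2 = 10080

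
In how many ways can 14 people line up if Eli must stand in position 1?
Fix one position: (14-1)! = 6227020800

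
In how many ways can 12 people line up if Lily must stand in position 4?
Fix one position: (12-1)! = 39916800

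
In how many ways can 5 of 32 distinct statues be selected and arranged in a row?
P(32,5) = 32!/(32-5)! = 24165120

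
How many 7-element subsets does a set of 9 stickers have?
C(9,7) = 9!/(7!×2!) = 36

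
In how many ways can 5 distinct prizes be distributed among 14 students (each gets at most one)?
P(14,5) = 14!/(14-5)! = 240240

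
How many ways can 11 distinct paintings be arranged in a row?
11! = 39916800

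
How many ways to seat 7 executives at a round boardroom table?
Circular: fix one position, arrange the rest. (7-1)! = 720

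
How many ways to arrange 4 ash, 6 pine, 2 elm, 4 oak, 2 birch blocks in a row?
18! / (4! × 6! × 2! × 4! × 2!) = 3859455600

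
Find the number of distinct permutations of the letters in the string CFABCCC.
7! / (1! × 1! × 1! × 4!) = 210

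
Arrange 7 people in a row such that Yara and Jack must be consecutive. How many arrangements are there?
Treat the 2 as one block: (7-2+1)! × 2! = 720 × 2 = 1440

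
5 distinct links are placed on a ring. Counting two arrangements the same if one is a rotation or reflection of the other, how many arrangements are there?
(5-1)!/2 = 24/2 = 12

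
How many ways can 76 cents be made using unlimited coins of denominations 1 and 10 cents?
Coefficient of x^76 in 1/(1-x^1) · 1/(1-x^10). Use j coins of 10 for j = 0..⌊76/10⌋ = 7, the rest in 1s: 7 + 1 = 8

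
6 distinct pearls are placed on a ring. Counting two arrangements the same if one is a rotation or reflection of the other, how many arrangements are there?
(6-1)!/2 = 120/2 = 60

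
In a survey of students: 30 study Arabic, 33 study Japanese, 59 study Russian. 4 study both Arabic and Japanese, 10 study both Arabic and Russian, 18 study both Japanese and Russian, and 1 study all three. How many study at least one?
|A∪B∪C| = 30+33+59-4-10-18+1 = 91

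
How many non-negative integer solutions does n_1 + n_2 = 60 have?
C(60+2-1, 2-1) = C(61, 1) = 61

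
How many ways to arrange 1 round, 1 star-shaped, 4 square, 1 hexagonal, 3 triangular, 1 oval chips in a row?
11! / (1! × 1! × 4! × 1! × 3! × 1!) = 277200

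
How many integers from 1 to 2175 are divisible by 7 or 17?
⌊2175/7⌋ + ⌊2175/17⌋ - ⌊2175/119⌋ = 310 + 127 - 18 = 419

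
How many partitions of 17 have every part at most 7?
Let r_j(i) = number of partitions of i into parts ≤ j, for i = 0..17. r_1(i) = 1 for all i; r_j(i) = r_{j-1}(i) + r_j(i-j). Rows j = 2..7: ≤2: 1 1 2 2 3 3 4 4 5 5 6 6 7 7 8 8 9 9; ≤3: 1 1 2 3 4 5 7 8 10 12 14 16 19 21 24 27 30 33; ≤4: 1 1 2 3 5 6 9 11 15 18 23 27 34 39 47 54 64 72; ≤5: 1 1 2 3 5 7 10 13 18 23 30 37 47 57 70 84 101 119; ≤6: 1 1 2 3 5 7 11 14 20 26 35 44 58 71 90 110 136 163; ≤7: 1 1 2 3 5 7 11 15 21 28 38 49 65 82 105 131 164 201. r_7(17) = 201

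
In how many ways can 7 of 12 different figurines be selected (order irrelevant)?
C(12,7) = 12!/(7!×5!) = 792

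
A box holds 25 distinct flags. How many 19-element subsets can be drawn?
C(25,19) = 25!/(19!×6!) = 177100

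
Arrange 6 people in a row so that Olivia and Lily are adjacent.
Treat as block: (6-1)! × 2! = 120 × 2 = 240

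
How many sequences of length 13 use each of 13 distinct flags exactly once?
13! = 6227020800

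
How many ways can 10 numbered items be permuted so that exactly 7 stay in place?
Choose the 7 fixed points C(10,7) = 120, derange the rest: !3 = Σ_{j=0}^{3} (-1)^j·3!/j! = 6 - 6 + 3 - 1 = 2. Product = 120 × 2 = 240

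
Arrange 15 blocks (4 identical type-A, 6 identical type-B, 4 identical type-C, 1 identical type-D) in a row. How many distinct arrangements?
15! / (4! × 6! × 4! × 1!) = 3153150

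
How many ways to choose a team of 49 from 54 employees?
C(54,49) = 54!/(49!×5!) = 3162510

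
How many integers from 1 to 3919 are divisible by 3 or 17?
⌊3919/3⌋ + ⌊3919/17⌋ - ⌊3919/51⌋ = 1306 + 230 - 76 = 1460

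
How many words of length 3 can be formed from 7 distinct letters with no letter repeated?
P(7,3) = 7!/(7-3)! = 210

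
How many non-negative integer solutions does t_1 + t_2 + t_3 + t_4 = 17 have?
C(17+4-1, 4-1) = C(20, 3) = 1140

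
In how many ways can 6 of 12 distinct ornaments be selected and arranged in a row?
P(12,6) = 12!/(12-6)! = 665280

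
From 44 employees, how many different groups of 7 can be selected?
C(44,7) = 44!/(7!×37!) = 38320568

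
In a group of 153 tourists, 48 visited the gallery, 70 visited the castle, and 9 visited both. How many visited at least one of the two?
|A∪B| = |A| + |B| - |A∩B| = 48 + 70 - 9 = 109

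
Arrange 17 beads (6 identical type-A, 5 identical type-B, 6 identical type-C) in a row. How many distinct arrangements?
17! / (6! × 5! × 6!) = 5717712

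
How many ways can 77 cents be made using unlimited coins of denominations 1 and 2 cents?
Coefficient of x^77 in 1/(1-x^1) · 1/(1-x^2). Use j coins of 2 for j = 0..⌊77/2⌋ = 38, the rest in 1s: 38 + 1 = 39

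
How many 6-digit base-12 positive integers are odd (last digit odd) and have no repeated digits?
Last∈{1,3,5,7,9,11}. Last=0: 0. Last nonzero: 6×10×P(10,4) = 302400. Total = 302400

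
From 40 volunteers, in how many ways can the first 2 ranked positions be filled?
P(40,2) = 40!/(40-2)! = 1560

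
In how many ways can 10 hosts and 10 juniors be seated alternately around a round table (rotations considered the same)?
Fix one of the hosts: (10-1)! ways for the remaining hosts, × 10! ways for the juniors = 362880 × 3628800 = 1316818944000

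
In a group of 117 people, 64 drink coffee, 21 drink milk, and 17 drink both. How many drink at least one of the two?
|A∪B| = |A| + |B| - |A∩B| = 64 + 21 - 17 = 68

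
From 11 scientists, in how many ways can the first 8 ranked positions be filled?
P(11,8) = 11!/(11-8)! = 6652800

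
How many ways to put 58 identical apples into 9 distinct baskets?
C(58+9-1, 9-1) = C(66, 8) = 5743572120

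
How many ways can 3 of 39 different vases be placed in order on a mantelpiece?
P(39,3) = 39!/(39-3)! = 54834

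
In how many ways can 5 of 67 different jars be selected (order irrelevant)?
C(67,5) = 67!/(5!×62!) = 9657648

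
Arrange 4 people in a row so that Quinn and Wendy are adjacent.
Treat as block: (4-1)! × 2! = 6 × 2 = 12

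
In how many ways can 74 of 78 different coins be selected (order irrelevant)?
C(78,74) = 78!/(74!×4!) = 1426425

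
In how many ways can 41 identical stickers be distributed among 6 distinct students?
C(41+6-1, 6-1) = C(46, 5) = 1370754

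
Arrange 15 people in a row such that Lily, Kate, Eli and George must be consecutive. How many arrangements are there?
Treat the 4 as one block: (15-4+1)! × 4! = 479001600 × 24 = 11496038400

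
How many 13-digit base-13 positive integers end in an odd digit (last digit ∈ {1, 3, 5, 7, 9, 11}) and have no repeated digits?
Last∈{1,3,5,7,9,11}. Last=0: 0. Last nonzero: 6×11×P(11,11) = 2634508800. Total = 2634508800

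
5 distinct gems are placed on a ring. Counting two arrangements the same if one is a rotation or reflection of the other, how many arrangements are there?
(5-1)!/2 = 24/2 = 12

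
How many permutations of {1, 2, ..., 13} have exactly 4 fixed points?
Choose the 4 fixed points C(13,4) = 715, derange the rest: !9 = Σ_{j=0}^{9} (-1)^j·9!/j! = 362880 - 362880 + 181440 - 60480 + 15120 - 3024 + 504 - 72 + 9 - 1 = 133496. Product = 715 × 133496 = 95449640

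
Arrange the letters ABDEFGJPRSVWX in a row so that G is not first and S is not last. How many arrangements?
By inclusion-exclusion: 13! - 2×(13-1)! + (13-2)! = 6227020800 - 958003200 + 39916800 = 5308934400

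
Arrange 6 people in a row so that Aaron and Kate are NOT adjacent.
Total - adjacent = 6! - (6-1)!×2 = 720 - 240 = 480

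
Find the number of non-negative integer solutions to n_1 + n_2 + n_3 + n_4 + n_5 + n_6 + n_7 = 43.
C(43+7-1, 7-1) = C(49, 6) = 13983816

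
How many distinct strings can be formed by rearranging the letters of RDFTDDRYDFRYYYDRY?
17! / (2! × 4! × 5! × 1! × 5!) = 514594080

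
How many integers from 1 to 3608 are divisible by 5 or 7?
⌊3608/5⌋ + ⌊3608/7⌋ - ⌊3608/35⌋ = 721 + 515 - 103 = 1133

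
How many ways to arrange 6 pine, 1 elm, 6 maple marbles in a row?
13! / (6! × 1! × 6!) = 12012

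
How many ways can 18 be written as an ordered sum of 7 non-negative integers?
C(18+7-1, 7-1) = C(24, 6) = 134596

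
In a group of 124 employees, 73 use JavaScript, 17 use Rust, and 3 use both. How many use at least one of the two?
|A∪B| = |A| + |B| - |A∩B| = 73 + 17 - 3 = 87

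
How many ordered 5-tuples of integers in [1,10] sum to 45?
Coefficient of x^45 in (x + x² + ... + x^10)^5. By inclusion-exclusion on dice exceeding 10: Σ_j (-1)^j C(5,j)·C(45-1-10j, 4) = C(5,0)·C(44,4) - C(5,1)·C(34,4) + C(5,2)·C(24,4) - C(5,3)·C(14,4) + C(5,4)·C(4,4) = 1·135751 - 5·46376 + 10·10626 - 10·1001 + 5·1 = 126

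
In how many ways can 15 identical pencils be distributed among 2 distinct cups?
C(15+2-1, 2-1) = C(16, 1) = 16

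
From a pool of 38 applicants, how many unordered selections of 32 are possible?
C(38,32) = 38!/(32!×6!) = 2760681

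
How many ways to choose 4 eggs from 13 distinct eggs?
C(13,4) = 13!/(4!×9!) = 715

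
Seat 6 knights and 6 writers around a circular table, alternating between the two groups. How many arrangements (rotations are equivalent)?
Fix one of the knights: (6-1)! ways for the remaining knights, × 6! ways for the writers = 120 × 720 = 86400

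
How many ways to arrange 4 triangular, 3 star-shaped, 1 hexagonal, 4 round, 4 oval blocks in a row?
16! / (4! × 3! × 1! × 4! × 4!) = 252252000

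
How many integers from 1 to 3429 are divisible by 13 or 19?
⌊3429/13⌋ + ⌊3429/19⌋ - ⌊3429/247⌋ = 263 + 180 - 13 = 430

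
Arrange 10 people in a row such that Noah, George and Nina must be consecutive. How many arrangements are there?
Treat the 3 as one block: (10-3+1)! × 3! = 40320 × 6 = 241920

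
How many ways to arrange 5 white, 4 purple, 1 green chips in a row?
10! / (5! × 4! × 1!) = 1260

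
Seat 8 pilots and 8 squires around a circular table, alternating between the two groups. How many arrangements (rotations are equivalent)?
Fix one of the pilots: (8-1)! ways for the remaining pilots, × 8! ways for the squires = 5040 × 40320 = 203212800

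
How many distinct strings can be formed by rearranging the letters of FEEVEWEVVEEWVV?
14! / (6! × 5! × 2! × 1!) = 504504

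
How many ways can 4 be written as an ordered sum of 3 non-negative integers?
C(4+3-1, 3-1) = C(6, 2) = 15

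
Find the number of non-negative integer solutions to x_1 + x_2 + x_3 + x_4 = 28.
C(28+4-1, 4-1) = C(31, 3) = 4495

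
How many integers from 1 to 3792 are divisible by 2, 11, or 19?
⌊3792/2⌋+⌊3792/11⌋+⌊3792/19⌋ - ⌊3792/22⌋-⌊3792/38⌋-⌊3792/209⌋ + ⌊3792/418⌋ = 1896+344+199 - 172-99-18 + 9 = 2159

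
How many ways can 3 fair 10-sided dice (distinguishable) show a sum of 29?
Coefficient of x^29 in (x + x² + ... + x^10)^3. By inclusion-exclusion on dice exceeding 10: Σ_j (-1)^j C(3,j)·C(29-1-10j, 2) = C(3,0)·C(28,2) - C(3,1)·C(18,2) + C(3,2)·C(8,2) = 1·378 - 3·153 + 3·28 = 3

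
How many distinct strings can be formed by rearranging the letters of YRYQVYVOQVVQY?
13! / (4! × 1! × 1! × 3! × 4!) = 1801800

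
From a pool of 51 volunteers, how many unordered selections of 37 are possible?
C(51,37) = 51!/(37!×14!) = 1292706174900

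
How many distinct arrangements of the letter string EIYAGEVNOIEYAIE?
15! / (1! × 1! × 4! × 1! × 3! × 2! × 1! × 2!) = 2270268000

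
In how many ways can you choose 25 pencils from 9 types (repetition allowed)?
C(25+9-1, 9-1) = C(33, 8) = 13884156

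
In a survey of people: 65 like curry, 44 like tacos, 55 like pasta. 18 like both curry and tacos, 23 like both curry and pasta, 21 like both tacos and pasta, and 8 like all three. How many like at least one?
|A∪B∪C| = 65+44+55-18-23-21+8 = 110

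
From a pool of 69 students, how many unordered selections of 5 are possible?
C(69,5) = 69!/(5!×64!) = 11238513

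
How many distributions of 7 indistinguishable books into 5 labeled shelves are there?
C(7+5-1, 5-1) = C(11, 4) = 330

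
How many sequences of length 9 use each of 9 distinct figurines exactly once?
9! = 362880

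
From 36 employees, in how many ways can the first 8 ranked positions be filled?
P(36,8) = 36!/(36-8)! = 1220096908800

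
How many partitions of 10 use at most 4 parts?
By conjugation, equals partitions of 10 into parts ≤ 4. Let r_j(i) = number of partitions of i into parts ≤ j, for i = 0..10. r_1(i) = 1 for all i; r_j(i) = r_{j-1}(i) + r_j(i-j). Rows j = 2..4: ≤2: 1 1 2 2 3 3 4 4 5 5 6; ≤3: 1 1 2 3 4 5 7 8 10 12 14; ≤4: 1 1 2 3 5 6 9 11 15 18 23. r_4(10) = 23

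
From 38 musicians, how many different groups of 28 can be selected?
C(38,28) = 38!/(28!×10!) = 472733756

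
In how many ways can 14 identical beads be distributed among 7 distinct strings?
C(14+7-1, 7-1) = C(20, 6) = 38760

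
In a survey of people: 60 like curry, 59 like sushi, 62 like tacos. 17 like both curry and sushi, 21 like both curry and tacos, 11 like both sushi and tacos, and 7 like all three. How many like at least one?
|A∪B∪C| = 60+59+62-17-21-11+7 = 139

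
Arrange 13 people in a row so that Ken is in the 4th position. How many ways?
Fix one position: (13-1)! = 479001600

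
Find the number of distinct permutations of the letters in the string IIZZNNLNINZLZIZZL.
17! / (6! × 4! × 4! × 3!) = 142942800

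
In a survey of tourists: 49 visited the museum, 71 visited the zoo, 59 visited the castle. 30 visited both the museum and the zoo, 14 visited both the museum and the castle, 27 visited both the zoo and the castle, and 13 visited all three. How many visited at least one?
|A∪B∪C| = 49+71+59-30-14-27+13 = 121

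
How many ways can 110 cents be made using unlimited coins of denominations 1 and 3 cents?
Coefficient of x^110 in 1/(1-x^1) · 1/(1-x^3). Use j coins of 3 for j = 0..⌊110/3⌋ = 36, the rest in 1s: 36 + 1 = 37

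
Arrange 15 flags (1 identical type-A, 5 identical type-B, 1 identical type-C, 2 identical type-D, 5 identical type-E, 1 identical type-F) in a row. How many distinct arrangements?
15! / (1! × 5! × 1! × 2! × 5! × 1!) = 45405360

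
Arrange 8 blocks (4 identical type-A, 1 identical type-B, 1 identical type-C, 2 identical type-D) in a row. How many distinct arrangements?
8! / (4! × 1! × 1! × 2!) = 840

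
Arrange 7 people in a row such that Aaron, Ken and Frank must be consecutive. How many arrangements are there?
Treat the 3 as one block: (7-3+1)! × 3! = 120 × 6 = 720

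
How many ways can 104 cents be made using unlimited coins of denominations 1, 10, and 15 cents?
Coefficient of x^104 in 1/(1-x^1) · 1/(1-x^10) · 1/(1-x^15). Case on j = number of 15-cent coins (j = 0..6); remainder r = 104 - 15j is made from {1,10} in ⌊r/10⌋+1 ways. r = 104, 89, 74, 59, 44, 29, 14 → 11 + 9 + 8 + 6 + 5 + 3 + 2 = 44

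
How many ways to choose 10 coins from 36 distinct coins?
C(36,10) = 36!/(10!×26!) = 254186856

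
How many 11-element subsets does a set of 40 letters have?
C(40,11) = 40!/(11!×29!) = 2311801440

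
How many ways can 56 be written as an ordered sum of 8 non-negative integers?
C(56+8-1, 8-1) = C(63, 7) = 553270671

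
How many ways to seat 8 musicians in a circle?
Circular: fix one position, arrange the rest. (8-1)! = 5040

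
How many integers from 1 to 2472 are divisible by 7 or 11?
⌊2472/7⌋ + ⌊2472/11⌋ - ⌊2472/77⌋ = 353 + 224 - 32 = 545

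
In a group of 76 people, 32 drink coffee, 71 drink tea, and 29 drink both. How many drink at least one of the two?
|A∪B| = |A| + |B| - |A∩B| = 32 + 71 - 29 = 74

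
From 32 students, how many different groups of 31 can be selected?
C(32,31) = 32!/(31!×1!) = 32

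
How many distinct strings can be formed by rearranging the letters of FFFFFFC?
7! / (6! × 1!) = 7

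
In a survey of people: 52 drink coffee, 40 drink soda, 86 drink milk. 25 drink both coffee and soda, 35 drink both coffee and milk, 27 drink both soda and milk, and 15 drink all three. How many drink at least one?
|A∪B∪C| = 52+40+86-25-35-27+15 = 106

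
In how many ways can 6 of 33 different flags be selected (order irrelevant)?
C(33,6) = 33!/(6!×27!) = 1107568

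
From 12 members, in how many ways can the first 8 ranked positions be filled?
P(12,8) = 12!/(12-8)! = 19958400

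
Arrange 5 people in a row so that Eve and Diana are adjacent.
Treat as block: (5-1)! × 2! = 24 × 2 = 48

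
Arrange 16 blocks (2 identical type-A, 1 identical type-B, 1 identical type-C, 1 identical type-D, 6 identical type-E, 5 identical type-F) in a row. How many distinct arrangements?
16! / (2! × 1! × 1! × 1! × 6! × 5!) = 121080960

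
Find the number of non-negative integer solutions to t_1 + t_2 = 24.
C(24+2-1, 2-1) = C(25, 1) = 25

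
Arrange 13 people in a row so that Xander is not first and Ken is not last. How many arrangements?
By inclusion-exclusion: 13! - 2×(13-1)! + (13-2)! = 6227020800 - 958003200 + 39916800 = 5308934400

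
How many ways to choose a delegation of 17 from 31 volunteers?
C(31,17) = 31!/(17!×14!) = 265182525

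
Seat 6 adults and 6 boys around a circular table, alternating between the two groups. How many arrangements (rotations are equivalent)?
Fix one of the adults: (6-1)! ways for the remaining adults, × 6! ways for the boys = 120 × 720 = 86400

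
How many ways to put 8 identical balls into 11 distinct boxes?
C(8+11-1, 11-1) = C(18, 10) = 43758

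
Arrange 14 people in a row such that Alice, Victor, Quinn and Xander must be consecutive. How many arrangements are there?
Treat the 4 as one block: (14-4+1)! × 4! = 39916800 × 24 = 958003200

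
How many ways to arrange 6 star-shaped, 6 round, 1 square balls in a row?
13! / (6! × 6! × 1!) = 12012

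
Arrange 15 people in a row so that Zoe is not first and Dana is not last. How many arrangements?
By inclusion-exclusion: 15! - 2×(15-1)! + (15-2)! = 1307674368000 - 174356582400 + 6227020800 = 1139544806400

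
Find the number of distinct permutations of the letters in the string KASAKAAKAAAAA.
13! / (3! × 1! × 9!) = 2860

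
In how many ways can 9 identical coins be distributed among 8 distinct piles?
C(9+8-1, 8-1) = C(16, 7) = 11440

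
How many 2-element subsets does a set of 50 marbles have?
C(50,2) = 50!/(2!×48!) = 1225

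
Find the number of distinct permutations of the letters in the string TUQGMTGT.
8! / (1! × 2! × 1! × 3! × 1!) = 3360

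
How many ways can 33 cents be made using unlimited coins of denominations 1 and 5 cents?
Coefficient of x^33 in 1/(1-x^1) · 1/(1-x^5). Use j coins of 5 for j = 0..⌊33/5⌋ = 6, the rest in 1s: 6 + 1 = 7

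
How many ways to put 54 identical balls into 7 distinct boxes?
C(54+7-1, 7-1) = C(60, 6) = 50063860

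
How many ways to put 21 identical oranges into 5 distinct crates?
C(21+5-1, 5-1) = C(25, 4) = 12650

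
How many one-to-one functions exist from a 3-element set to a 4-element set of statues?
P(4,3) = 4!/(4-3)! = 24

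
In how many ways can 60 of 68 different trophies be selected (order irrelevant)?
C(68,60) = 68!/(60!×8!) = 7392009768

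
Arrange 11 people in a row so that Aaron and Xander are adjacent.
Treat as block: (11-1)! × 2! = 3628800 × 2 = 7257600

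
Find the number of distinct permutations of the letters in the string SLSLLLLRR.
9! / (2! × 5! × 2!) = 756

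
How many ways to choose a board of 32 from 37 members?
C(37,32) = 37!/(32!×5!) = 435897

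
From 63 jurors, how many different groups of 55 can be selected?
C(63,55) = 63!/(55!×8!) = 3872894697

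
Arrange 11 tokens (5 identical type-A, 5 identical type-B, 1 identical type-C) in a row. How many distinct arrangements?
11! / (5! × 5! × 1!) = 2772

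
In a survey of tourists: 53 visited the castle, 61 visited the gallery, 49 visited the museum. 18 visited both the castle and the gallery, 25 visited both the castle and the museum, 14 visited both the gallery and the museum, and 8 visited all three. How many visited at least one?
|A∪B∪C| = 53+61+49-18-25-14+8 = 114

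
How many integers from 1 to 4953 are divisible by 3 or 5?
⌊4953/3⌋ + ⌊4953/5⌋ - ⌊4953/15⌋ = 1651 + 990 - 330 = 2311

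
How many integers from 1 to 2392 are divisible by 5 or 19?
⌊2392/5⌋ + ⌊2392/19⌋ - ⌊2392/95⌋ = 478 + 125 - 25 = 578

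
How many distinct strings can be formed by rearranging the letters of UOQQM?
5! / (1! × 1! × 2! × 1!) = 60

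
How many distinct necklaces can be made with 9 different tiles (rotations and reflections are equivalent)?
(9-1)!/2 = 40320/2 = 20160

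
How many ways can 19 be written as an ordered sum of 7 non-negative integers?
C(19+7-1, 7-1) = C(25, 6) = 177100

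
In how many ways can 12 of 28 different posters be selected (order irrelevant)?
C(28,12) = 28!/(12!×16!) = 30421755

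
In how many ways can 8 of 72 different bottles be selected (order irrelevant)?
C(72,8) = 72!/(8!×64!) = 11969016345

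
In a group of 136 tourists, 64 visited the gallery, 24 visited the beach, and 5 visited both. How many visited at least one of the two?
|A∪B| = |A| + |B| - |A∩B| = 64 + 24 - 5 = 83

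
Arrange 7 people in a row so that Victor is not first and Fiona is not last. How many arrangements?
By inclusion-exclusion: 7! - 2×(7-1)! + (7-2)! = 5040 - 1440 + 120 = 3720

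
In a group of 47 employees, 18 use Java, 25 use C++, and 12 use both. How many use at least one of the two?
|A∪B| = |A| + |B| - |A∩B| = 18 + 25 - 12 = 31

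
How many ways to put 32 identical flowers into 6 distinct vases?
C(32+6-1, 6-1) = C(37, 5) = 435897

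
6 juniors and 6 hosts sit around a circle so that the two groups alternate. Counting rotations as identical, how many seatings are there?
Fix one of the juniors: (6-1)! ways for the remaining juniors, × 6! ways for the hosts = 120 × 720 = 86400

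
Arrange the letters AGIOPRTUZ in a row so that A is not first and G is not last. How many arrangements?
By inclusion-exclusion: 9! - 2×(9-1)! + (9-2)! = 362880 - 80640 + 5040 = 287280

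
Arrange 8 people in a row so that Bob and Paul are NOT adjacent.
Total - adjacent = 8! - (8-1)!×2 = 40320 - 10080 = 30240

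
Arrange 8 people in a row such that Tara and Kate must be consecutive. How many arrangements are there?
Treat the 2 as one block: (8-2+1)! × 2! = 5040 × 2 = 10080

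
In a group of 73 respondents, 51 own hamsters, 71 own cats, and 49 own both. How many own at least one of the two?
|A∪B| = |A| + |B| - |A∩B| = 51 + 71 - 49 = 73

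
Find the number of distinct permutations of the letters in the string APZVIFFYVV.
10! / (1! × 3! × 1! × 2! × 1! × 1! × 1!) = 302400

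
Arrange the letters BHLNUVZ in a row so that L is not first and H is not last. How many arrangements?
By inclusion-exclusion: 7! - 2×(7-1)! + (7-2)! = 5040 - 1440 + 120 = 3720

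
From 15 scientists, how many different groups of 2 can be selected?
C(15,2) = 15!/(2!×13!) = 105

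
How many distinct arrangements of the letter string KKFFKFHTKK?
10! / (1! × 5! × 3! × 1!) = 5040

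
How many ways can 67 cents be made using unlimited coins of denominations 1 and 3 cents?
Coefficient of x^67 in 1/(1-x^1) · 1/(1-x^3). Use j coins of 3 for j = 0..⌊67/3⌋ = 22, the rest in 1s: 22 + 1 = 23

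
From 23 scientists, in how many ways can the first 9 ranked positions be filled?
P(23,9) = 23!/(23-9)! = 296541907200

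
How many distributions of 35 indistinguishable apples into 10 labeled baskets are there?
C(35+10-1, 10-1) = C(44, 9) = 708930508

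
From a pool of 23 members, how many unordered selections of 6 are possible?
C(23,6) = 23!/(6!×17!) = 100947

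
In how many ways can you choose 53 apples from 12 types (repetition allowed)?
C(53+12-1, 12-1) = C(64, 11) = 743595781824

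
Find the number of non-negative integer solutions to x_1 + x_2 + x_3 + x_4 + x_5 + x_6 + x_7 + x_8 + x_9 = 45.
C(45+9-1, 9-1) = C(53, 8) = 886322710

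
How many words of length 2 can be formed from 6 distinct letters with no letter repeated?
P(6,2) = 6!/(6-2)! = 30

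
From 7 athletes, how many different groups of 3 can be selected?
C(7,3) = 7!/(3!×4!) = 35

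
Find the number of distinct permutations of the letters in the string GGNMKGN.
7! / (2! × 3! × 1! × 1!) = 420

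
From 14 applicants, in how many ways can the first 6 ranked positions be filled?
P(14,6) = 14!/(14-6)! = 2162160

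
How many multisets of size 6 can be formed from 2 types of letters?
C(6+2-1, 2-1) = C(7, 1) = 7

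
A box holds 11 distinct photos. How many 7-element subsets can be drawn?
C(11,7) = 11!/(7!×4!) = 330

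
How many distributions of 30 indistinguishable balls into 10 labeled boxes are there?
C(30+10-1, 10-1) = C(39, 9) = 211915132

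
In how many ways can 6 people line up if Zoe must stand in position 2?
Fix one position: (6-1)! = 120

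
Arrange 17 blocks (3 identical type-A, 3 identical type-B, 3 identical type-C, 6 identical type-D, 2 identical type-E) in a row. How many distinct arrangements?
17! / (3! × 3! × 3! × 6! × 2!) = 1143542400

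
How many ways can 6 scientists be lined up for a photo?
6! = 720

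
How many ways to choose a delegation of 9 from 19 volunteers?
C(19,9) = 19!/(9!×10!) = 92378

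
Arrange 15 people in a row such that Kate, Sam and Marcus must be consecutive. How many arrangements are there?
Treat the 3 as one block: (15-3+1)! × 3! = 6227020800 × 6 = 37362124800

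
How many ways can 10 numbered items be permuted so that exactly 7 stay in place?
Choose the 7 fixed points C(10,7) = 120, derange the rest: !3 = Σ_{j=0}^{3} (-1)^j·3!/j! = 6 - 6 + 3 - 1 = 2. Product = 120 × 2 = 240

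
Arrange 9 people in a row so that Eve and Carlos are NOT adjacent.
Total - adjacent = 9! - (9-1)!×2 = 362880 - 80640 = 282240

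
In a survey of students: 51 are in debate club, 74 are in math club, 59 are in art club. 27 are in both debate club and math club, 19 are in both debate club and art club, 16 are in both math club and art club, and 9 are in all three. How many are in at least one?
|A∪B∪C| = 51+74+59-27-19-16+9 = 131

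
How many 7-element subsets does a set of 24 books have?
C(24,7) = 24!/(7!×17!) = 346104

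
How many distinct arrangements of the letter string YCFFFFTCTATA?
12! / (4! × 2! × 3! × 1! × 2!) = 831600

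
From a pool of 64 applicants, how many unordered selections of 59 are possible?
C(64,59) = 64!/(59!×5!) = 7624512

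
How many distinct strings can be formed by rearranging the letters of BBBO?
4! / (1! × 3!) = 4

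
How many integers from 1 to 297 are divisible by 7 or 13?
⌊297/7⌋ + ⌊297/13⌋ - ⌊297/91⌋ = 42 + 22 - 3 = 61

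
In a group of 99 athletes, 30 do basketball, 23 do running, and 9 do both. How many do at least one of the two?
|A∪B| = |A| + |B| - |A∩B| = 30 + 23 - 9 = 44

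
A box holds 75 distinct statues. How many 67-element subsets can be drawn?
C(75,67) = 75!/(67!×8!) = 16871053725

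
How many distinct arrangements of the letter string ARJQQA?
6! / (2! × 1! × 2! × 1!) = 180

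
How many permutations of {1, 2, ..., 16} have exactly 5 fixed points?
Choose the 5 fixed points C(16,5) = 4368, derange the rest: !11 = Σ_{j=0}^{11} (-1)^j·11!/j! = 39916800 - 39916800 + 19958400 - 6652800 + 1663200 - 332640 + 55440 - 7920 + 990 - 110 + 11 - 1 = 14684570. Product = 4368 × 14684570 = 64142201760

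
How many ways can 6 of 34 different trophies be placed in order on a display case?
P(34,6) = 34!/(34-6)! = 968330880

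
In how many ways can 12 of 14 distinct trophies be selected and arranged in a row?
P(14,12) = 14!/(14-12)! = 43589145600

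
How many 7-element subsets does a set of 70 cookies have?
C(70,7) = 70!/(7!×63!) = 1198774720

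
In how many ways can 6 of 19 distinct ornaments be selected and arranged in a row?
P(19,6) = 19!/(19-6)! = 19535040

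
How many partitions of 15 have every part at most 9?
Let r_j(i) = number of partitions of i into parts ≤ j, for i = 0..15. r_1(i) = 1 for all i; r_j(i) = r_{j-1}(i) + r_j(i-j). Rows j = 2..9: ≤2: 1 1 2 2 3 3 4 4 5 5 6 6 7 7 8 8; ≤3: 1 1 2 3 4 5 7 8 10 12 14 16 19 21 24 27; ≤4: 1 1 2 3 5 6 9 11 15 18 23 27 34 39 47 54; ≤5: 1 1 2 3 5 7 10 13 18 23 30 37 47 57 70 84; ≤6: 1 1 2 3 5 7 11 14 20 26 35 44 58 71 90 110; ≤7: 1 1 2 3 5 7 11 15 21 28 38 49 65 82 105 131; ≤8: 1 1 2 3 5 7 11 15 22 29 40 52 70 89 116 146; ≤9: 1 1 2 3 5 7 11 15 22 30 41 54 73 94 123 157. r_9(15) = 157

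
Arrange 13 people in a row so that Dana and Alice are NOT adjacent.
Total - adjacent = 13! - (13-1)!×2 = 6227020800 - 958003200 = 5269017600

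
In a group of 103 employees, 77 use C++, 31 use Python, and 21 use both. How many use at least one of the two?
|A∪B| = |A| + |B| - |A∩B| = 77 + 31 - 21 = 87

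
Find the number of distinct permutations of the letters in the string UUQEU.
5! / (1! × 1! × 3!) = 20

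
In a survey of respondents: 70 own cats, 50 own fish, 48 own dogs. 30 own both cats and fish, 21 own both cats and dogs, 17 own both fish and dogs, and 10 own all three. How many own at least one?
|A∪B∪C| = 70+50+48-30-21-17+10 = 110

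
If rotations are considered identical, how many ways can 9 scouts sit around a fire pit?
Circular: fix one position, arrange the rest. (9-1)! = 40320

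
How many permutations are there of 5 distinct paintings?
5! = 120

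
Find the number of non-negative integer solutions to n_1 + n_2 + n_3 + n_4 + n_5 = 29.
C(29+5-1, 5-1) = C(33, 4) = 40920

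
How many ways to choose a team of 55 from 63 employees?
C(63,55) = 63!/(55!×8!) = 3872894697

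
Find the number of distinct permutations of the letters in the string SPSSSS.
6! / (1! × 5!) = 6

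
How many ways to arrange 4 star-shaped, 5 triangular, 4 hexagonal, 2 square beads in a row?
15! / (4! × 5! × 4! × 2!) = 9459450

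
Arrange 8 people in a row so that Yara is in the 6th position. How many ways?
Fix one position: (8-1)! = 5040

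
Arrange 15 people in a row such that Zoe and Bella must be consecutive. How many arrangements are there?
Treat the 2 as one block: (15-2+1)! × 2! = 87178291200 × 2 = 174356582400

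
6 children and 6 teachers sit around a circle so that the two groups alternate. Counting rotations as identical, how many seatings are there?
Fix one of the children: (6-1)! ways for the remaining children, × 6! ways for the teachers = 120 × 720 = 86400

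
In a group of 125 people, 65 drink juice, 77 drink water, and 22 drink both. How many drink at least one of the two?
|A∪B| = |A| + |B| - |A∩B| = 65 + 77 - 22 = 120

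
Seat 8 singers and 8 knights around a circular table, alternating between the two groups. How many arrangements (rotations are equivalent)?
Fix one of the singers: (8-1)! ways for the remaining singers, × 8! ways for the knights = 5040 × 40320 = 203212800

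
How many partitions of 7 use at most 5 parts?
By conjugation, equals partitions of 7 into parts ≤ 5. Let r_j(i) = number of partitions of i into parts ≤ j, for i = 0..7. r_1(i) = 1 for all i; r_j(i) = r_{j-1}(i) + r_j(i-j). Rows j = 2..5: ≤2: 1 1 2 2 3 3 4 4; ≤3: 1 1 2 3 4 5 7 8; ≤4: 1 1 2 3 5 6 9 11; ≤5: 1 1 2 3 5 7 10 13. r_5(7) = 13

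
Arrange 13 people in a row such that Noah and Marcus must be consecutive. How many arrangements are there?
Treat the 2 as one block: (13-2+1)! × 2! = 479001600 × 2 = 958003200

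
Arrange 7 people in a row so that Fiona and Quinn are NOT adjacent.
Total - adjacent = 7! - (7-1)!×2 = 5040 - 1440 = 3600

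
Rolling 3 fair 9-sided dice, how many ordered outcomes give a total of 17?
Coefficient of x^17 in (x + x² + ... + x^9)^3. By inclusion-exclusion on dice exceeding 9: Σ_j (-1)^j C(3,j)·C(17-1-9j, 2) = C(3,0)·C(16,2) - C(3,1)·C(7,2) = 1·120 - 3·21 = 57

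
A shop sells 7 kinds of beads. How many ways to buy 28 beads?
C(28+7-1, 7-1) = C(34, 6) = 1344904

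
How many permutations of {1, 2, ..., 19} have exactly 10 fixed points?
Choose the 10 fixed points C(19,10) = 92378, derange the rest: !9 = Σ_{j=0}^{9} (-1)^j·9!/j! = 362880 - 362880 + 181440 - 60480 + 15120 - 3024 + 504 - 72 + 9 - 1 = 133496. Product = 92378 × 133496 = 12332093488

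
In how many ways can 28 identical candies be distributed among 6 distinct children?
C(28+6-1, 6-1) = C(33, 5) = 237336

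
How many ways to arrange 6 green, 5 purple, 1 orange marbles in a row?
12! / (6! × 5! × 1!) = 5544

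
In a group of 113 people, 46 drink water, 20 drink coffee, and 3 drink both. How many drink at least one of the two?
|A∪B| = |A| + |B| - |A∩B| = 46 + 20 - 3 = 63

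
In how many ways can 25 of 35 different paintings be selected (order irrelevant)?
C(35,25) = 35!/(25!×10!) = 183579396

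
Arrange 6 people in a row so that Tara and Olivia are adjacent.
Treat as block: (6-1)! × 2! = 120 × 2 = 240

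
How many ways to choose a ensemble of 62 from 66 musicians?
C(66,62) = 66!/(62!×4!) = 720720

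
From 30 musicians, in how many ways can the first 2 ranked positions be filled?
P(30,2) = 30!/(30-2)! = 870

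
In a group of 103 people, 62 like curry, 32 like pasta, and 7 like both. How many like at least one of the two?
|A∪B| = |A| + |B| - |A∩B| = 62 + 32 - 7 = 87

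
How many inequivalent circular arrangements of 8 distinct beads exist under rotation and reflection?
(8-1)!/2 = 5040/2 = 2520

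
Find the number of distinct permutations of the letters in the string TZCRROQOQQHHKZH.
15! / (2! × 3! × 1! × 1! × 1! × 2! × 3! × 2!) = 4540536000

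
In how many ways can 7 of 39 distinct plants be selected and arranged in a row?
P(39,7) = 39!/(39-7)! = 77519922480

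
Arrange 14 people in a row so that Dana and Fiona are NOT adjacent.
Total - adjacent = 14! - (14-1)!×2 = 87178291200 - 12454041600 = 74724249600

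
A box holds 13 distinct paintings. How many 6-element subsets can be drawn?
C(13,6) = 13!/(6!×7!) = 1716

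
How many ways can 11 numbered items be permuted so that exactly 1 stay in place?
Choose the 1 fixed point C(11,1) = 11, derange the rest: !10 = Σ_{j=0}^{10} (-1)^j·10!/j! = 3628800 - 3628800 + 1814400 - 604800 + 151200 - 30240 + 5040 - 720 + 90 - 10 + 1 = 1334961. Product = 11 × 1334961 = 14684571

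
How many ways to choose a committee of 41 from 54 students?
C(54,41) = 54!/(41!×13!) = 1108176102180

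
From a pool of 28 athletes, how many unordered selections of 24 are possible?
C(28,24) = 28!/(24!×4!) = 20475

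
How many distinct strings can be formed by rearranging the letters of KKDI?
4! / (1! × 2! × 1!) = 12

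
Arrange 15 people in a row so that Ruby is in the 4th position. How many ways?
Fix one position: (15-1)! = 87178291200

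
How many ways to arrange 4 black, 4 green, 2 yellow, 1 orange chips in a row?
11! / (4! × 4! × 2! × 1!) = 34650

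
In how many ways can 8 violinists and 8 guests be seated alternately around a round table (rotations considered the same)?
Fix one of the violinists: (8-1)! ways for the remaining violinists, × 8! ways for the guests = 5040 × 40320 = 203212800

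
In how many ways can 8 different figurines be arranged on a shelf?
8! = 40320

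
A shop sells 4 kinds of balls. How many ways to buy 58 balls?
C(58+4-1, 4-1) = C(61, 3) = 35990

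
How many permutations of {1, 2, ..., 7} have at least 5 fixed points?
Exactly j fixed points: C(7,j)·!(7-j); sum over j ≥ 5 (derangement numbers via !m = (m-1)·(!(m-1) + !(m-2)): !0..!2 = 1, 0, 1). Σ_{j=5}^{7} C(7,j)·!(7-j) = C(7,5)·!2 + C(7,6)·!1 + C(7,7)·!0 = 21·1 + 7·0 + 1·1 = 22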